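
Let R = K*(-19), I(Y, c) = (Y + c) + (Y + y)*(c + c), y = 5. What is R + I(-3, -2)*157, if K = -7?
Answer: -1908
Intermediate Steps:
I(Y, c) = Y + c + 2*c*(5 + Y) (I(Y, c) = (Y + c) + (Y + 5)*(c + c) = (Y + c) + (5 + Y)*(2*c) = (Y + c) + 2*c*(5 + Y) = Y + c + 2*c*(5 + Y))
R = 133 (R = -7*(-19) = 133)
R + I(-3, -2)*157 = 133 + (-3 + 11*(-2) + 2*(-3)*(-2))*157 = 133 + (-3 - 22 + 12)*157 = 133 - 13*157 = 133 - 2041 = -1908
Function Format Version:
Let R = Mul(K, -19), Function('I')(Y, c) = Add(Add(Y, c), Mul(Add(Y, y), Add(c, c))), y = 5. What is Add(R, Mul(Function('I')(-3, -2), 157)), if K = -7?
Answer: -1908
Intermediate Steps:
Function('I')(Y, c) = Add(Y, c, Mul(2, c, Add(5, Y))) (Function('I')(Y, c) = Add(Add(Y, c), Mul(Add(Y, 5), Add(c, c))) = Add(Add(Y, c), Mul(Add(5, Y), Mul(2, c))) = Add(Add(Y, c), Mul(2, c, Add(5, Y))) = Add(Y, c, Mul(2, c, Add(5, Y))))
R = 133 (R = Mul(-7, -19) = 133)
Add(R, Mul(Function('I')(-3, -2), 157)) = Add(133, Mul(Add(-3, Mul(11, -2), Mul(2, -3, -2)), 157)) = Add(133, Mul(Add(-3, -22, 12), 157)) = Add(133, Mul(-13, 157)) = Add(133, -2041) = -1908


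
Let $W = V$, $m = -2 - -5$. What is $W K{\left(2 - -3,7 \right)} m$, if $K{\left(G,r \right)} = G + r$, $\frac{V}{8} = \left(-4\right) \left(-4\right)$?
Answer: $4608$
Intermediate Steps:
$V = 128$ ($V = 8 \left(\left(-4\right) \left(-4\right)\right) = 8 \cdot 16 = 128$)
$m = 3$ ($m = -2 + 5 = 3$)
$W = 128$
$W K{\left(2 - -3,7 \right)} m = 128 \left(\left(2 - -3\right) + 7\right) 3 = 128 \left(\left(2 + 3\right) + 7\right) 3 = 128 \left(5 + 7\right) 3 = 128 \cdot 12 \cdot 3 = 1536 \cdot 3 = 4608$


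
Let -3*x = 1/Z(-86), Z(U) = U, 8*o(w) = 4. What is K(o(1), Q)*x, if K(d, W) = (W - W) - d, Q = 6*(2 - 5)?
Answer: -1/516 ≈ -0.0019380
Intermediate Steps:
o(w) = 1/2 (o(w) = (1/8)*4 = 1/2)
Q = -18 (Q = 6*(-3) = -18)
K(d, W) = -d (K(d, W) = 0 - d = -d)
x = 1/258 (x = -1/3/(-86) = -1/3*(-1/86) = 1/258 ≈ 0.0038760)
K(o(1), Q)*x = -1*1/2*(1/258) = -1/2*1/258 = -1/516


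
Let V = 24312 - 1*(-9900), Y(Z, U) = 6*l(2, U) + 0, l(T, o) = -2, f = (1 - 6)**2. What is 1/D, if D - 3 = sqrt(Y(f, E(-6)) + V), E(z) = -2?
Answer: -1/11397 + 10*sqrt(38)/11397 ≈ 0.0053211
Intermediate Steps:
f = 25 (f = (-5)**2 = 25)
Y(Z, U) = -12 (Y(Z, U) = 6*(-2) + 0 = -12 + 0 = -12)
V = 34212 (V = 24312 + 9900 = 34212)
D = 3 + 30*sqrt(38) (D = 3 + sqrt(-12 + 34212) = 3 + sqrt(34200) = 3 + 30*sqrt(38) ≈ 187.93)
1/D = 1/(3 + 30*sqrt(38))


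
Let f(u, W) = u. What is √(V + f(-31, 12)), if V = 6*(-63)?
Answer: I*√409 ≈ 20.224*I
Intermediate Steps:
V = -378
√(V + f(-31, 12)) = √(-378 - 31) = √(-409) = I*√409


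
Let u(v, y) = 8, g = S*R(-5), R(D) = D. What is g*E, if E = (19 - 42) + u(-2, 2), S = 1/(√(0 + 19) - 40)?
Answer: -1000/527 - 25*√19/527 ≈ -2.1043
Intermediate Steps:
S = 1/(-40 + √19) (S = 1/(√19 - 40) = 1/(-40 + √19) ≈ -0.028057)
g = 200/1581 + 5*√19/1581 (g = (-40/1581 - √19/1581)*(-5) = 200/1581 + 5*√19/1581 ≈ 0.14029)
E = -15 (E = (19 - 42) + 8 = -23 + 8 = -15)
g*E = (200/1581 + 5*√19/1581)*(-15) = -1000/527 - 25*√19/527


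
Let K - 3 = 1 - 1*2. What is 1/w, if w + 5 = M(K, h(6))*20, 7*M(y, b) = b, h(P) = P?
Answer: 7/85 ≈ 0.082353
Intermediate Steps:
K = 2 (K = 3 + (1 - 1*2) = 3 + (1 - 2) = 3 - 1 = 2)
M(y, b) = b/7
w = 85/7 (w = -5 + ((⅐)*6)*20 = -5 + (6/7)*20 = -5 + 120/7 = 85/7 ≈ 12.143)
1/w = 1/(85/7) = 7/85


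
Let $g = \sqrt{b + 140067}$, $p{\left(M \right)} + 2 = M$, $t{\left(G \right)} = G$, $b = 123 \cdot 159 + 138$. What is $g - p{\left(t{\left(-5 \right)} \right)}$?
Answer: $7 + \sqrt{159762} \approx 406.7$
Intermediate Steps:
$b = 19695$ ($b = 19557 + 138 = 19695$)
$p{\left(M \right)} = -2 + M$
$g = \sqrt{159762}$ ($g = \sqrt{19695 + 140067} = \sqrt{159762} \approx 399.7$)
$g - p{\left(t{\left(-5 \right)} \right)} = \sqrt{159762} - \left(-2 - 5\right) = \sqrt{159762} - -7 = \sqrt{159762} + 7 = 7 + \sqrt{159762}$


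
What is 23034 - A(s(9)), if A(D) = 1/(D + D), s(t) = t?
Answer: 414611/18 ≈ 23034.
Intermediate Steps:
A(D) = 1/(2*D)
23034 - A(s(9)) = 23034 - 1/(2*9) = 23034 - 1*1/18 = 23034 - 1/18 = 414611/18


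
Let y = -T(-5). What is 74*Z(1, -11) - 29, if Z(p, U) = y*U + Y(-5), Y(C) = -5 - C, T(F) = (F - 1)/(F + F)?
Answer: 2297/5 ≈ 459.40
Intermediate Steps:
T(F) = (-1 + F)/(2*F) (T(F) = (-1 + F)/((2*F)) = (-1 + F)*(1/(2*F)) = (-1 + F)/(2*F))
y = -3/5 (y = -(-1 - 5)/(2*(-5)) = -(-1)*(-6)/(2*5) = -1*3/5 = -3/5 ≈ -0.60000)
Z(p, U) = -3*U/5 (Z(p, U) = -3*U/5 + (-5 - 1*(-5)) = -3*U/5 + (-5 + 5) = -3*U/5 + 0 = -3*U/5)
74*Z(1, -11) - 29 = 74*(-3/5*(-11)) - 29 = 74*(33/5) - 29 = 2442/5 - 29 = 2297/5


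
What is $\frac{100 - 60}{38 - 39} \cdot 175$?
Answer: $-7000$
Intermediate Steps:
$\frac{100 - 60}{38 - 39} \cdot 175 = \frac{40}{-1} \cdot 175 = 40 \left(-1\right) 175 = \left(-40\right) 175 = -7000$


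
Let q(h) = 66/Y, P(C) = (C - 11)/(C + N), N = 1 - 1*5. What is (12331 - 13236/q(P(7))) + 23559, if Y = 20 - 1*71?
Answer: 507296/11 ≈ 46118.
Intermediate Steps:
N = -4 (N = 1 - 5 = -4)
P(C) = (-11 + C)/(-4 + C) (P(C) = (C - 11)/(C - 4) = (-11 + C)/(-4 + C))
Y = -51 (Y = 20 - 71 = -51)
q(h) = -22/17 (q(h) = 66/(-51) = 66*(-1/51) = -22/17)
(12331 - 13236/q(P(7))) + 23559 = (12331 - 13236/(-22/17)) + 23559 = (12331 - 13236*(-17/22)) + 23559 = (12331 + 112506/11) + 23559 = 248147/11 + 23559 = 507296/11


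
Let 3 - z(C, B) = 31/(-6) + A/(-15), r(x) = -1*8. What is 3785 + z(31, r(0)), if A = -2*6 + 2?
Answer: 7585/2 ≈ 3792.5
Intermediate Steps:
A = -10 (A = -12 + 2 = -10)
r(x) = -8
z(C, B) = 15/2 (z(C, B) = 3 - (31/(-6) - 10/(-15)) = 3 - (31*(-⅙) - 10*(-1/15)) = 3 - (-31/6 + ⅔) = 3 - 1*(-9/2) = 3 + 9/2 = 15/2)
3785 + z(31, r(0)) = 3785 + 15/2 = 7585/2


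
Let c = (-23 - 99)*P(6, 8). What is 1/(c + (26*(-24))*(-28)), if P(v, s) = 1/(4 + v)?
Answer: 5/87299 ≈ 5.7274e-5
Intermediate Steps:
c = -61/5 (c = (-23 - 99)/(4 + 6) = -122/10 = -122*⅒ = -61/5 ≈ -12.200)
1/(c + (26*(-24))*(-28)) = 1/(-61/5 + (26*(-24))*(-28)) = 1/(-61/5 - 624*(-28)) = 1/(-61/5 + 17472) = 1/(87299/5) = 5/87299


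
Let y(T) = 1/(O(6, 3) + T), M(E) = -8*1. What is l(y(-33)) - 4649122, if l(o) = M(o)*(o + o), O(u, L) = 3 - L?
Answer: -153421010/33 ≈ -4.6491e+6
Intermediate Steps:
M(E) = -8
y(T) = 1/T (y(T) = 1/((3 - 1*3) + T) = 1/((3 - 3) + T) = 1/(0 + T) = 1/T)
l(o) = -16*o (l(o) = -8*(o + o) = -16*o)
l(y(-33)) - 4649122 = -16/(-33) - 4649122 = -16*(-1/33) - 4649122 = 16/33 - 4649122 = -153421010/33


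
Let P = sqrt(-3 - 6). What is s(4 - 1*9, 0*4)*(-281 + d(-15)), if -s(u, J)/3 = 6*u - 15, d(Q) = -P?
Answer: -37935 - 405*I ≈ -37935.0 - 405.0*I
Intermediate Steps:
P = 3*I (P = sqrt(-9) = 3*I ≈ 3.0*I)
d(Q) = -3*I
s(u, J) = 45 - 18*u (s(u, J) = -3*(6*u - 15) = -3*(-15 + 6*u) = 45 - 18*u)
s(4 - 1*9, 0*4)*(-281 + d(-15)) = (45 - 18*(4 - 1*9))*(-281 - 3*I) = (45 - 18*(4 - 9))*(-281 - 3*I) = (45 - 18*(-5))*(-281 - 3*I) = (45 + 90)*(-281 - 3*I) = 135*(-281 - 3*I) = -37935 - 405*I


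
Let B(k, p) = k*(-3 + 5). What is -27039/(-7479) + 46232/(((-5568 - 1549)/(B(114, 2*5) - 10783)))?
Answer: 1216595194201/17742681 ≈ 68569.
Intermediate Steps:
B(k, p) = 2*k (B(k, p) = k*2 = 2*k)
-27039/(-7479) + 46232/(((-5568 - 1549)/(B(114, 2*5) - 10783))) = -27039/(-7479) + 46232/(((-5568 - 1549)/(2*114 - 10783))) = -27039*(-1/7479) + 46232/((-7117/(228 - 10783))) = 9013/2493 + 46232/((-7117/(-10555))) = 9013/2493 + 46232/((-7117*(-1/10555))) = 9013/2493 + 46232/(7117/10555) = 9013/2493 + 46232*(10555/7117) = 9013/2493 + 487978760/7117 = 1216595194201/17742681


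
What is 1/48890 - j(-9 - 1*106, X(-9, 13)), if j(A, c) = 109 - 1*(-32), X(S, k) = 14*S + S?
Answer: -6893489/48890 ≈ -141.00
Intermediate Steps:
X(S, k) = 15*S
j(A, c) = 141 (j(A, c) = 109 + 32 = 141)
1/48890 - j(-9 - 1*106, X(-9, 13)) = 1/48890 - 1*141 = 1/48890 - 141 = -6893489/48890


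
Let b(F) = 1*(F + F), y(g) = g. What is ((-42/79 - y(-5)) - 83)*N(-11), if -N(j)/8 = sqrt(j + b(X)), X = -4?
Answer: 49632*I*sqrt(19)/79 ≈ 2738.5*I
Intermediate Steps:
b(F) = 2*F (b(F) = 1*(2*F) = 2*F)
N(j) = -8*sqrt(-8 + j) (N(j) = -8*sqrt(j + 2*(-4)) = -8*sqrt(j - 8) = -8*sqrt(-8 + j))
((-42/79 - y(-5)) - 83)*N(-11) = ((-42/79 - 1*(-5)) - 83)*(-8*sqrt(-8 - 11)) = ((-42*1/79 + 5) - 83)*(-8*I*sqrt(19)) = ((-42/79 + 5) - 83)*(-8*I*sqrt(19)) = (353/79 - 83)*(-8*I*sqrt(19)) = -(-49632)*I*sqrt(19)/79 = 49632*I*sqrt(19)/79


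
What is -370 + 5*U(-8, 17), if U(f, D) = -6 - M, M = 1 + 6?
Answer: -435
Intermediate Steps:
M = 7
U(f, D) = -13 (U(f, D) = -6 - 1*7 = -6 - 7 = -13)
-370 + 5*U(-8, 17) = -370 + 5*(-13) = -370 - 65 = -435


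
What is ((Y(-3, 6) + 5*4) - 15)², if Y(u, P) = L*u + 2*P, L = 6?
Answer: 1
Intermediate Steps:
Y(u, P) = 2*P + 6*u (Y(u, P) = 6*u + 2*P = 2*P + 6*u)
((Y(-3, 6) + 5*4) - 15)² = (((2*6 + 6*(-3)) + 5*4) - 15)² = (((12 - 18) + 20) - 15)² = ((-6 + 20) - 15)² = (14 - 15)² = (-1)² = 1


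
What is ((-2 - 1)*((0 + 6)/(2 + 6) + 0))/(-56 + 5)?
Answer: 3/68 ≈ 0.044118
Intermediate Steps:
((-2 - 1)*((0 + 6)/(2 + 6) + 0))/(-56 + 5) = (-3*(6/8 + 0))/(-51) = -(-1)*(6*(⅛) + 0)/17 = -(-1)*(¾ + 0)/17 = -(-1)*3/(17*4) = -1/51*(-9/4) = 3/68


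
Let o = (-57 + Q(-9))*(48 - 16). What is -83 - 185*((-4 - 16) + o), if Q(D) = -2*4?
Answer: 388417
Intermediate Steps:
Q(D) = -8
o = -2080 (o = (-57 - 8)*(48 - 16) = -65*32 = -2080)
-83 - 185*((-4 - 16) + o) = -83 - 185*((-4 - 16) - 2080) = -83 - 185*(-20 - 2080) = -83 - 185*(-2100) = -83 + 388500 = 388417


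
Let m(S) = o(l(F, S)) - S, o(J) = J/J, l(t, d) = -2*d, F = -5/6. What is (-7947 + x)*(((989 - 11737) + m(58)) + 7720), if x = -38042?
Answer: 141876065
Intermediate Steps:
F = -5/6 (F = -5*1/6 = -5/6 ≈ -0.83333)
o(J) = 1
m(S) = 1 - S
(-7947 + x)*(((989 - 11737) + m(58)) + 7720) = (-7947 - 38042)*(((989 - 11737) + (1 - 1*58)) + 7720) = -45989*((-10748 + (1 - 58)) + 7720) = -45989*((-10748 - 57) + 7720) = -45989*(-10805 + 7720) = -45989*(-3085) = 141876065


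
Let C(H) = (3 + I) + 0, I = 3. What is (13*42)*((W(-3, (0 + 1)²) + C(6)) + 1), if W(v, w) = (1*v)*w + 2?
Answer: 3276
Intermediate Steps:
C(H) = 6 (C(H) = (3 + 3) + 0 = 6 + 0 = 6)
W(v, w) = 2 + v*w (W(v, w) = v*w + 2 = 2 + v*w)
(13*42)*((W(-3, (0 + 1)²) + C(6)) + 1) = (13*42)*(((2 - 3*(0 + 1)²) + 6) + 1) = 546*(((2 - 3*1²) + 6) + 1) = 546*(((2 - 3*1) + 6) + 1) = 546*(((2 - 3) + 6) + 1) = 546*((-1 + 6) + 1) = 546*(5 + 1) = 546*6 = 3276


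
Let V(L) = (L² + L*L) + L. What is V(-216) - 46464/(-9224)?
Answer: 107345496/1153 ≈ 93101.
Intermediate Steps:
V(L) = L + 2*L² (V(L) = (L² + L²) + L = 2*L² + L = L + 2*L²)
V(-216) - 46464/(-9224) = -216*(1 + 2*(-216)) - 46464/(-9224) = -216*(1 - 432) - 46464*(-1/9224) = -216*(-431) + 5808/1153 = 93096 + 5808/1153 = 107345496/1153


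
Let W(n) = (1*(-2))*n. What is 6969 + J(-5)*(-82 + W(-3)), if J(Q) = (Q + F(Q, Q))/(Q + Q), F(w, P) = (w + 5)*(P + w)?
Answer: 6931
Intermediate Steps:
F(w, P) = (5 + w)*(P + w)
W(n) = -2*n
J(Q) = (2*Q² + 11*Q)/(2*Q) (J(Q) = (Q + (Q² + 5*Q + 5*Q + Q*Q))/(Q + Q) = (Q + (Q² + 5*Q + 5*Q + Q²))/((2*Q)) = (Q + (2*Q² + 10*Q))*(1/(2*Q)) = (2*Q² + 11*Q)*(1/(2*Q)) = (2*Q² + 11*Q)/(2*Q))
6969 + J(-5)*(-82 + W(-3)) = 6969 + (11/2 - 5)*(-82 - 2*(-3)) = 6969 + (-82 + 6)/2 = 6969 + (½)*(-76) = 6969 - 38 = 6931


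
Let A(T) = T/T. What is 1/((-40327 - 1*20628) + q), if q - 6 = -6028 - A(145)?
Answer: -1/66978 ≈ -1.4930e-5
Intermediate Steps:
A(T) = 1
q = -6023 (q = 6 + (-6028 - 1*1) = 6 + (-6028 - 1) = 6 - 6029 = -6023)
1/((-40327 - 1*20628) + q) = 1/((-40327 - 1*20628) - 6023) = 1/((-40327 - 20628) - 6023) = 1/(-60955 - 6023) = 1/(-66978) = -1/66978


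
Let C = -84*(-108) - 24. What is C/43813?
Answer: 9048/43813 ≈ 0.20651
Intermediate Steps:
C = 9048 (C = 9072 - 24 = 9048)
C/43813 = 9048/43813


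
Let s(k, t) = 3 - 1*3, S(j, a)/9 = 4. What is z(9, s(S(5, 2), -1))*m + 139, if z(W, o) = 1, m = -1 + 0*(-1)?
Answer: 138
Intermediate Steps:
S(j, a) = 36 (S(j, a) = 9*4 = 36)
s(k, t) = 0 (s(k, t) = 3 - 3 = 0)
m = -1 (m = -1 + 0 = -1)
z(9, s(S(5, 2), -1))*m + 139 = 1*(-1) + 139 = -1 + 139 = 138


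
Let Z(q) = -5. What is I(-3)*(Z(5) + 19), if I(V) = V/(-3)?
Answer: 14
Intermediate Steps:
I(V) = -V/3 (I(V) = V*(-⅓) = -V/3)
I(-3)*(Z(5) + 19) = (-⅓*(-3))*(-5 + 19) = 1*14 = 14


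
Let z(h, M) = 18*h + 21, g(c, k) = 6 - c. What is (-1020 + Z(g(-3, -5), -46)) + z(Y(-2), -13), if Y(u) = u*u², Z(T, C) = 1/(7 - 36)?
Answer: -33148/29 ≈ -1143.0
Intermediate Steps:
Z(T, C) = -1/29 (Z(T, C) = 1/(-29) = -1/29)
Y(u) = u³
z(h, M) = 21 + 18*h
(-1020 + Z(g(-3, -5), -46)) + z(Y(-2), -13) = (-1020 - 1/29) + (21 + 18*(-2)³) = -29581/29 + (21 + 18*(-8)) = -29581/29 + (21 - 144) = -29581/29 - 123 = -33148/29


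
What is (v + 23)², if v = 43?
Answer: 4356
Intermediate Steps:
(v + 23)² = (43 + 23)² = 66² = 4356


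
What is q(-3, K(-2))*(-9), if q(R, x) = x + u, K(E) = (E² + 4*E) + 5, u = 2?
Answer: -27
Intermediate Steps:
K(E) = 5 + E² + 4*E
q(R, x) = 2 + x (q(R, x) = x + 2 = 2 + x)
q(-3, K(-2))*(-9) = (2 + (5 + (-2)² + 4*(-2)))*(-9) = (2 + (5 + 4 - 8))*(-9) = (2 + 1)*(-9) = 3*(-9) = -27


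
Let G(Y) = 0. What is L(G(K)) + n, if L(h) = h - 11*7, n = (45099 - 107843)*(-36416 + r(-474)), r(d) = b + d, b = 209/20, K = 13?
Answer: 11569852041/5 ≈ 2.3140e+9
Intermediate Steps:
b = 209/20 (b = 209*(1/20) = 209/20 ≈ 10.450)
r(d) = 209/20 + d
n = 11569852426/5 (n = (45099 - 107843)*(-36416 + (209/20 - 474)) = -62744*(-36416 - 9271/20) = -62744*(-737591/20) = 11569852426/5 ≈ 2.3140e+9)
L(h) = -77 + h (L(h) = h - 77 = -77 + h)
L(G(K)) + n = (-77 + 0) + 11569852426/5 = -77 + 11569852426/5 = 11569852041/5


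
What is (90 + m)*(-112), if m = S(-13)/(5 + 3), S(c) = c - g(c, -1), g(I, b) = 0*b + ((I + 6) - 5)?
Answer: -10066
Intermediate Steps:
g(I, b) = 1 + I (g(I, b) = 0 + ((6 + I) - 5) = 0 + (1 + I) = 1 + I)
S(c) = -1 (S(c) = c - (1 + c) = c + (-1 - c) = -1)
m = -1/8 (m = -1/(5 + 3) = -1/8 ≈ -0.12500)
(90 + m)*(-112) = (90 - 1/8)*(-112) = (719/8)*(-112) = -10066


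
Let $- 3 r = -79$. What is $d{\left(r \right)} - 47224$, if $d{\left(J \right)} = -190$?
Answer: $-47414$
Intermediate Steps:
$r = \frac{79}{3}$ ($r = \left(- \frac{1}{3}\right) \left(-79\right) = \frac{79}{3} \approx 26.333$)
$d{\left(r \right)} - 47224 = -190 - 47224 = -47414$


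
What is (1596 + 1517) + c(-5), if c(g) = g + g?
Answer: 3103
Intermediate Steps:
c(g) = 2*g
(1596 + 1517) + c(-5) = (1596 + 1517) + 2*(-5) = 3113 - 10 = 3103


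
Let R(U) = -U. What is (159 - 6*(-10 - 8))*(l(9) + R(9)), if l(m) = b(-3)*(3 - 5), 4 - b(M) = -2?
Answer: -5607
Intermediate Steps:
b(M) = 6 (b(M) = 4 - 1*(-2) = 4 + 2 = 6)
l(m) = -12 (l(m) = 6*(3 - 5) = 6*(-2) = -12)
(159 - 6*(-10 - 8))*(l(9) + R(9)) = (159 - 6*(-10 - 8))*(-12 - 1*9) = (159 - 6*(-18))*(-12 - 9) = (159 + 108)*(-21) = 267*(-21) = -5607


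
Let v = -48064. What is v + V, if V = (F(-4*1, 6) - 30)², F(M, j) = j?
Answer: -47488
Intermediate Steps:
V = 576 (V = (6 - 30)² = (-24)² = 576)
v + V = -48064 + 576 = -47488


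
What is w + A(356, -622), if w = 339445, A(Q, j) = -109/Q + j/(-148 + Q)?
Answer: 3141872407/9256 ≈ 3.3944e+5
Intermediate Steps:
w + A(356, -622) = 339445 + (16132 - 109*356 + 356*(-622))/(356*(-148 + 356)) = 339445 + (1/356)*(16132 - 38804 - 221432)/208 = 339445 + (1/356)*(1/208)*(-244104) = 339445 - 30513/9256 = 3141872407/9256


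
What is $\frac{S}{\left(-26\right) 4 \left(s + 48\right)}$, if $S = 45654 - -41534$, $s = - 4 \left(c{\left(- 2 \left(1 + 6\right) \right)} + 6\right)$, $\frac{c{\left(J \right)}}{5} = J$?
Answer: $- \frac{21797}{7904} \approx -2.7577$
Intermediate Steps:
$c{\left(J \right)} = 5 J$
$s = 256$ ($s = - 4 \left(5 \left(- 2 \left(1 + 6\right)\right) + 6\right) = - 4 \left(5 \left(\left(-2\right) 7\right) + 6\right) = - 4 \left(5 \left(-14\right) + 6\right) = - 4 \left(-70 + 6\right) = \left(-4\right) \left(-64\right) = 256$)
$S = 87188$ ($S = 45654 + 41534 = 87188$)
$\frac{S}{\left(-26\right) 4 \left(s + 48\right)} = \frac{87188}{\left(-26\right) 4 \left(256 + 48\right)} = \frac{87188}{\left(-104\right) 304} = \frac{87188}{-31616} = 87188 \left(- \frac{1}{31616}\right) = - \frac{21797}{7904}$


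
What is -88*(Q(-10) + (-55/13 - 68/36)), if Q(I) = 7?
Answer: -9064/117 ≈ -77.470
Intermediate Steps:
-88*(Q(-10) + (-55/13 - 68/36)) = -88*(7 + (-55/13 - 68/36)) = -88*(7 + (-55*1/13 - 68*1/36)) = -88*(7 + (-55/13 - 17/9)) = -88*(7 - 716/117) = -88*103/117 = -9064/117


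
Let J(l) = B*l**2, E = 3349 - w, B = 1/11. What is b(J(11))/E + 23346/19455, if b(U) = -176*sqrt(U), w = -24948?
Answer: 6/5 - 176*sqrt(11)/28297 ≈ 1.1794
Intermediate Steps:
B = 1/11 ≈ 0.090909
E = 28297 (E = 3349 - 1*(-24948) = 3349 + 24948 = 28297)
J(l) = l**2/11
b(J(11))/E + 23346/19455 = -176*sqrt(11)/28297 + 23346/19455 = -176*sqrt(11)*(1/28297) + 23346*(1/19455) = -176*sqrt(11)*(1/28297) + 6/5 = -176*sqrt(11)/28297 + 6/5 = 6/5 - 176*sqrt(11)/28297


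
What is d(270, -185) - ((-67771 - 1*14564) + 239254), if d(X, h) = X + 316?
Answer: -156333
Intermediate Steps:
d(X, h) = 316 + X
d(270, -185) - ((-67771 - 1*14564) + 239254) = (316 + 270) - ((-67771 - 1*14564) + 239254) = 586 - ((-67771 - 14564) + 239254) = 586 - (-82335 + 239254) = 586 - 1*156919 = 586 - 156919 = -156333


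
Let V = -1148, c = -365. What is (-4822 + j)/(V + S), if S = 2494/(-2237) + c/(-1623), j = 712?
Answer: 2984395122/834243721 ≈ 3.5774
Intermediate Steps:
S = -3231257/3630651 (S = 2494/(-2237) - 365/(-1623) = 2494*(-1/2237) - 365*(-1/1623) = -2494/2237 + 365/1623 = -3231257/3630651 ≈ -0.88999)
(-4822 + j)/(V + S) = (-4822 + 712)/(-1148 - 3231257/3630651) = -4110/(-4171218605/3630651) = -4110*(-3630651/4171218605) = 2984395122/834243721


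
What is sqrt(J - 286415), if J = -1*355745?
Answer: 4*I*sqrt(40135) ≈ 801.35*I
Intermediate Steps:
J = -355745
sqrt(J - 286415) = sqrt(-355745 - 286415) = sqrt(-642160) = 4*I*sqrt(40135)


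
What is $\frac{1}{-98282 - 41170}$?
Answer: $- \frac{1}{139452} \approx -7.1709 \cdot 10^{-6}$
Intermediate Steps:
$\frac{1}{-98282 - 41170} = \frac{1}{-139452} = - \frac{1}{139452}$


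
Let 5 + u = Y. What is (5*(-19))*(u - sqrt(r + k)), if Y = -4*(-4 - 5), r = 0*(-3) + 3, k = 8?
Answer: -2945 + 95*sqrt(11) ≈ -2629.9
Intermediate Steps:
r = 3 (r = 0 + 3 = 3)
Y = 36 (Y = -4*(-9) = 36)
u = 31 (u = -5 + 36 = 31)
(5*(-19))*(u - sqrt(r + k)) = (5*(-19))*(31 - sqrt(3 + 8)) = -95*(31 - sqrt(11)) = -2945 + 95*sqrt(11)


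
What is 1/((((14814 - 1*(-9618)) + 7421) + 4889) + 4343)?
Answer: 1/41085 ≈ 2.4340e-5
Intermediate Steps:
1/((((14814 - 1*(-9618)) + 7421) + 4889) + 4343) = 1/((((14814 + 9618) + 7421) + 4889) + 4343) = 1/(((24432 + 7421) + 4889) + 4343) = 1/((31853 + 4889) + 4343) = 1/(36742 + 4343) = 1/41085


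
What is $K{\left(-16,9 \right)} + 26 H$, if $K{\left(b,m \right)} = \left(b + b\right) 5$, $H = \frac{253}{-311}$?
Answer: $- \frac{56338}{311} \approx -181.15$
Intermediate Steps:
$H = - \frac{253}{311}$ ($H = 253 \left(- \frac{1}{311}\right) = - \frac{253}{311} \approx -0.81351$)
$K{\left(b,m \right)} = 10 b$ ($K{\left(b,m \right)} = 2 b 5 = 10 b$)
$K{\left(-16,9 \right)} + 26 H = 10 \left(-16\right) + 26 \left(- \frac{253}{311}\right) = -160 - \frac{6578}{311} = - \frac{56338}{311}$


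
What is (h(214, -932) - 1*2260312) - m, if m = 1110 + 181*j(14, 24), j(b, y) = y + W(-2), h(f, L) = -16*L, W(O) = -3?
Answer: -2250311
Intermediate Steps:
j(b, y) = -3 + y (j(b, y) = y - 3 = -3 + y)
m = 4911 (m = 1110 + 181*(-3 + 24) = 1110 + 181*21 = 1110 + 3801 = 4911)
(h(214, -932) - 1*2260312) - m = (-16*(-932) - 1*2260312) - 1*4911 = (14912 - 2260312) - 4911 = -2245400 - 4911 = -2250311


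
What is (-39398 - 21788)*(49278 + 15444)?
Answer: -3960080292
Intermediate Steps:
(-39398 - 21788)*(49278 + 15444) = -61186*64722 = -3960080292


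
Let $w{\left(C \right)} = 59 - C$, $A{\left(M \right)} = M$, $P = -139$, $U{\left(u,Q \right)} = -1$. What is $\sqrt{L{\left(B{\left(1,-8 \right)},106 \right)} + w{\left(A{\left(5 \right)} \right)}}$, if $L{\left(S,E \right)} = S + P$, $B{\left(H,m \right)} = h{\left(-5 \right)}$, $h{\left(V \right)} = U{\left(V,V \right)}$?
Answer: $i \sqrt{86} \approx 9.2736 i$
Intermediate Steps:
$h{\left(V \right)} = -1$
$B{\left(H,m \right)} = -1$
$L{\left(S,E \right)} = -139 + S$ ($L{\left(S,E \right)} = S - 139 = -139 + S$)
$\sqrt{L{\left(B{\left(1,-8 \right)},106 \right)} + w{\left(A{\left(5 \right)} \right)}} = \sqrt{\left(-139 - 1\right) + \left(59 - 5\right)} = \sqrt{-140 + \left(59 - 5\right)} = \sqrt{-140 + 54} = \sqrt{-86} = i \sqrt{86}$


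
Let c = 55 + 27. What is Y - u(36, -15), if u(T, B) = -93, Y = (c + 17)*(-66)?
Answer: -6441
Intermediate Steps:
c = 82
Y = -6534 (Y = (82 + 17)*(-66) = 99*(-66) = -6534)
Y - u(36, -15) = -6534 - 1*(-93) = -6534 + 93 = -6441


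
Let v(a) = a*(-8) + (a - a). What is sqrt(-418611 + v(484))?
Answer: I*sqrt(422483) ≈ 649.99*I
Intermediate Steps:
v(a) = -8*a (v(a) = -8*a + 0 = -8*a)
sqrt(-418611 + v(484)) = sqrt(-418611 - 8*484) = sqrt(-418611 - 3872) = sqrt(-422483) = I*sqrt(422483)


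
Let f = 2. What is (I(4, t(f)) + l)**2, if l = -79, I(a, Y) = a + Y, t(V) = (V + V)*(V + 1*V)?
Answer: 3481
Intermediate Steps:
t(V) = 4*V**2 (t(V) = (2*V)*(V + V) = (2*V)*(2*V) = 4*V**2)
I(a, Y) = Y + a
(I(4, t(f)) + l)**2 = ((4*2**2 + 4) - 79)**2 = ((4*4 + 4) - 79)**2 = ((16 + 4) - 79)**2 = (20 - 79)**2 = (-59)**2 = 3481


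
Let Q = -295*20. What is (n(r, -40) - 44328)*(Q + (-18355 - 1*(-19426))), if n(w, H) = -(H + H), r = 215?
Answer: 213673592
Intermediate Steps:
Q = -5900
n(w, H) = -2*H
(n(r, -40) - 44328)*(Q + (-18355 - 1*(-19426))) = (-2*(-40) - 44328)*(-5900 + (-18355 - 1*(-19426))) = (80 - 44328)*(-5900 + (-18355 + 19426)) = -44248*(-5900 + 1071) = -44248*(-4829) = 213673592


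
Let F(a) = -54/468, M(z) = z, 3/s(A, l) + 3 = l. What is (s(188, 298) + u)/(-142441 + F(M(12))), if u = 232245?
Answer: -1781319228/1092523355 ≈ -1.6305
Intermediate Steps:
s(A, l) = 3/(-3 + l)
F(a) = -3/26 (F(a) = -54*1/468 = -3/26)
(s(188, 298) + u)/(-142441 + F(M(12))) = (3/(-3 + 298) + 232245)/(-142441 - 3/26) = (3/295 + 232245)/(-3703469/26) = (3*(1/295) + 232245)*(-26/3703469) = (3/295 + 232245)*(-26/3703469) = (68512278/295)*(-26/3703469) = -1781319228/1092523355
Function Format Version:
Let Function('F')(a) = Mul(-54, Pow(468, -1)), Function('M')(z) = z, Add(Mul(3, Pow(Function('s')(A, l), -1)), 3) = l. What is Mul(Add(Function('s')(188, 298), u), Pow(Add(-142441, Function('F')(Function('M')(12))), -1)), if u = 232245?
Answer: Rational(-1781319228, 1092523355) ≈ -1.6305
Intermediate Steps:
Function('s')(A, l) = Mul(3, Pow(Add(-3, l), -1))
Function('F')(a) = Rational(-3, 26) (Function('F')(a) = Mul(-54, Rational(1, 468)) = Rational(-3, 26))
Mul(Add(Function('s')(188, 298), u), Pow(Add(-142441, Function('F')(Function('M')(12))), -1)) = Mul(Add(Mul(3, Pow(Add(-3, 298), -1)), 232245), Pow(Add(-142441, Rational(-3, 26)), -1)) = Mul(Add(Mul(3, Pow(295, -1)), 232245), Pow(Rational(-3703469, 26), -1)) = Mul(Add(Mul(3, Rational(1, 295)), 232245), Rational(-26, 3703469)) = Mul(Add(Rational(3, 295), 232245), Rational(-26, 3703469)) = Mul(Rational(68512278, 295), Rational(-26, 3703469)) = Rational(-1781319228, 1092523355)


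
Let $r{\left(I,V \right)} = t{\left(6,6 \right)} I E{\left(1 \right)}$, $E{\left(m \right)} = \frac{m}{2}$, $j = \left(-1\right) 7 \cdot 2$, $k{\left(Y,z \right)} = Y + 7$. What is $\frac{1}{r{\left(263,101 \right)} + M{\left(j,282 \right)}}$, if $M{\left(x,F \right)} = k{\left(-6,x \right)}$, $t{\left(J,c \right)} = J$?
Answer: $\frac{1}{790} \approx 0.0012658$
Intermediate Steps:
$k{\left(Y,z \right)} = 7 + Y$
$j = -14$ ($j = \left(-7\right) 2 = -14$)
$E{\left(m \right)} = \frac{m}{2}$ ($E{\left(m \right)} = m \frac{1}{2} = \frac{m}{2}$)
$M{\left(x,F \right)} = 1$ ($M{\left(x,F \right)} = 7 - 6 = 1$)
$r{\left(I,V \right)} = 3 I$ ($r{\left(I,V \right)} = 6 I \frac{1}{2} \cdot 1 = 6 I \frac{1}{2} = 3 I$)
$\frac{1}{r{\left(263,101 \right)} + M{\left(j,282 \right)}} = \frac{1}{3 \cdot 263 + 1} = \frac{1}{789 + 1} = \frac{1}{790}$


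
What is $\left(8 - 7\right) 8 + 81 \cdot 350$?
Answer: $28358$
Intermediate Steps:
$\left(8 - 7\right) 8 + 81 \cdot 350 = 1 \cdot 8 + 28350 = 8 + 28350 = 28358$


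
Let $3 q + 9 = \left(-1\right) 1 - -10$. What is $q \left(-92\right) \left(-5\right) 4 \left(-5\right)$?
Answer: $0$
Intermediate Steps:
$q = 0$ ($q = -3 + \frac{\left(-1\right) 1 - -10}{3} = -3 + \frac{-1 + 10}{3} = -3 + \frac{1}{3} \cdot 9 = -3 + 3 = 0$)
$q \left(-92\right) \left(-5\right) 4 \left(-5\right) = 0 \left(-92\right) \left(-5\right) 4 \left(-5\right) = 0 \left(\left(-20\right) \left(-5\right)\right) = 0 \cdot 100 = 0$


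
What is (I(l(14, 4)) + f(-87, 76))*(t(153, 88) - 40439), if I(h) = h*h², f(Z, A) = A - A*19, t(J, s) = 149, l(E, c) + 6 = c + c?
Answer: 54794400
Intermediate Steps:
l(E, c) = -6 + 2*c (l(E, c) = -6 + (c + c) = -6 + 2*c)
f(Z, A) = -18*A (f(Z, A) = A - 19*A = -18*A)
I(h) = h³
(I(l(14, 4)) + f(-87, 76))*(t(153, 88) - 40439) = ((-6 + 2*4)³ - 18*76)*(149 - 40439) = ((-6 + 8)³ - 1368)*(-40290) = (2³ - 1368)*(-40290) = (8 - 1368)*(-40290) = -1360*(-40290) = 54794400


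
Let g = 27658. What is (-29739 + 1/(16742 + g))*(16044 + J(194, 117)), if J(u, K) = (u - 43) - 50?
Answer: -4263609053171/8880 ≈ -4.8014e+8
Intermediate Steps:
J(u, K) = -93 + u (J(u, K) = (-43 + u) - 50 = -93 + u)
(-29739 + 1/(16742 + g))*(16044 + J(194, 117)) = (-29739 + 1/(16742 + 27658))*(16044 + (-93 + 194)) = (-29739 + 1/44400)*(16044 + 101) = (-29739 + 1/44400)*16145 = -1320411599/44400*16145 = -4263609053171/8880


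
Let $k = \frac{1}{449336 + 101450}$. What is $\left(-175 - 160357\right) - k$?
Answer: $- \frac{88418778153}{550786} \approx -1.6053 \cdot 10^{5}$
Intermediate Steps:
$k = \frac{1}{550786} \approx 1.8156 \cdot 10^{-6}$
$\left(-175 - 160357\right) - k = \left(-175 - 160357\right) - \frac{1}{550786} = -160532 - \frac{1}{550786} = - \frac{88418778153}{550786}$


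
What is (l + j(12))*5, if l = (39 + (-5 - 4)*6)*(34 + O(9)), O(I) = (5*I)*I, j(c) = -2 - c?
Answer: -32995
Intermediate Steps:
O(I) = 5*I²
l = -6585 (l = (39 + (-5 - 4)*6)*(34 + 5*9²) = (39 - 9*6)*(34 + 5*81) = (39 - 54)*(34 + 405) = -15*439 = -6585)
(l + j(12))*5 = (-6585 + (-2 - 1*12))*5 = (-6585 + (-2 - 12))*5 = (-6585 - 14)*5 = -6599*5 = -32995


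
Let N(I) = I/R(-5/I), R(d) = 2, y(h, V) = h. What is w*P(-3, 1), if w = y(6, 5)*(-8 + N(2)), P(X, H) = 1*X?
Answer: 126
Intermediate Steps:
P(X, H) = X
N(I) = I/2
w = -42 (w = 6*(-8 + (½)*2) = 6*(-8 + 1) = 6*(-7) = -42)
w*P(-3, 1) = -42*(-3) = 126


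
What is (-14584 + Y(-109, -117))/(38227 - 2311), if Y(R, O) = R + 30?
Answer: -14663/35916 ≈ -0.40826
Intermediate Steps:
Y(R, O) = 30 + R
(-14584 + Y(-109, -117))/(38227 - 2311) = (-14584 + (30 - 109))/(38227 - 2311) = (-14584 - 79)/35916 = -14663*1/35916 = -14663/35916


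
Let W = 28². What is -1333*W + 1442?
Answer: -1043630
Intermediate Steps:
W = 784
-1333*W + 1442 = -1333*784 + 1442 = -1045072 + 1442 = -1043630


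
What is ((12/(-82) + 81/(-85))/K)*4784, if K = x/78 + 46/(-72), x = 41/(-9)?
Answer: 25731815616/3411815 ≈ 7542.0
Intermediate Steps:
x = -41/9 (x = 41*(-⅑) = -41/9 ≈ -4.5556)
K = -979/1404 (K = -41/9/78 + 46/(-72) = -41/9*1/78 + 46*(-1/72) = -41/702 - 23/36 = -979/1404 ≈ -0.69729)
((12/(-82) + 81/(-85))/K)*4784 = ((12/(-82) + 81/(-85))/(-979/1404))*4784 = ((12*(-1/82) + 81*(-1/85))*(-1404/979))*4784 = ((-6/41 - 81/85)*(-1404/979))*4784 = -3831/3485*(-1404/979)*4784 = (5378724/3411815)*4784 = 25731815616/3411815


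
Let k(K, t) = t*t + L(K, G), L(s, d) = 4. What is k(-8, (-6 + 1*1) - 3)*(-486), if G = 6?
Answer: -33048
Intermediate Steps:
k(K, t) = 4 + t² (k(K, t) = t*t + 4 = t² + 4 = 4 + t²)
k(-8, (-6 + 1*1) - 3)*(-486) = (4 + ((-6 + 1*1) - 3)²)*(-486) = (4 + ((-6 + 1) - 3)²)*(-486) = (4 + (-5 - 3)²)*(-486) = (4 + (-8)²)*(-486) = (4 + 64)*(-486) = 68*(-486) = -33048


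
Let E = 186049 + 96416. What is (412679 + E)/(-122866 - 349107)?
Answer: -695144/471973 ≈ -1.4728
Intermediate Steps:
E = 282465
(412679 + E)/(-122866 - 349107) = (412679 + 282465)/(-122866 - 349107) = 695144/(-471973) = 695144*(-1/471973) = -695144/471973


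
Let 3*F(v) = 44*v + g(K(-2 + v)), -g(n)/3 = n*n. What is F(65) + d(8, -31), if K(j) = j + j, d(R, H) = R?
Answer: -44744/3 ≈ -14915.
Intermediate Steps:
K(j) = 2*j
g(n) = -3*n² (g(n) = -3*n*n = -3*n²)
F(v) = -(-4 + 2*v)² + 44*v/3 (F(v) = (44*v - 3*4*(-2 + v)²)/3 = (44*v - 3*(-4 + 2*v)²)/3 = (-3*(-4 + 2*v)² + 44*v)/3 = -(-4 + 2*v)² + 44*v/3)
F(65) + d(8, -31) = (-4*(-2 + 65)² + (44/3)*65) + 8 = (-4*63² + 2860/3) + 8 = (-4*3969 + 2860/3) + 8 = (-15876 + 2860/3) + 8 = -44768/3 + 8 = -44744/3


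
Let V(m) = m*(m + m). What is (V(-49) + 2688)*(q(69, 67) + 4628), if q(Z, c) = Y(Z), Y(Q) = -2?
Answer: 34648740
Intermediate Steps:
V(m) = 2*m**2 (V(m) = m*(2*m) = 2*m**2)
q(Z, c) = -2
(V(-49) + 2688)*(q(69, 67) + 4628) = (2*(-49)**2 + 2688)*(-2 + 4628) = (2*2401 + 2688)*4626 = (4802 + 2688)*4626 = 7490*4626 = 34648740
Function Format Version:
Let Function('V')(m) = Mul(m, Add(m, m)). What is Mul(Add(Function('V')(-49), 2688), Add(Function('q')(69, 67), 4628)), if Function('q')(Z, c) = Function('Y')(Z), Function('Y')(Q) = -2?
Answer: 34648740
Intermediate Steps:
Function('V')(m) = Mul(2, Pow(m, 2)) (Function('V')(m) = Mul(m, Mul(2, m)) = Mul(2, Pow(m, 2)))
Function('q')(Z, c) = -2
Mul(Add(Function('V')(-49), 2688), Add(Function('q')(69, 67), 4628)) = Mul(Add(Mul(2, Pow(-49, 2)), 2688), Add(-2, 4628)) = Mul(Add(Mul(2, 2401), 2688), 4626) = Mul(Add(4802, 2688), 4626) = Mul(7490, 4626) = 34648740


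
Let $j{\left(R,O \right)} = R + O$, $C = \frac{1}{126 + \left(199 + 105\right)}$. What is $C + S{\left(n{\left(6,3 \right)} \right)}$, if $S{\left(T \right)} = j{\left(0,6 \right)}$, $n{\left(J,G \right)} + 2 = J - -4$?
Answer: $\frac{2581}{430} \approx 6.0023$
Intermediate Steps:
$n{\left(J,G \right)} = 2 + J$ ($n{\left(J,G \right)} = -2 + \left(J - -4\right) = -2 + \left(J + 4\right) = -2 + \left(4 + J\right) = 2 + J$)
$C = \frac{1}{430}$ ($C = \frac{1}{126 + 304} = \frac{1}{430} \approx 0.0023256$)
$j{\left(R,O \right)} = O + R$
$S{\left(T \right)} = 6$ ($S{\left(T \right)} = 6 + 0 = 6$)
$C + S{\left(n{\left(6,3 \right)} \right)} = \frac{1}{430} + 6 = \frac{2581}{430}$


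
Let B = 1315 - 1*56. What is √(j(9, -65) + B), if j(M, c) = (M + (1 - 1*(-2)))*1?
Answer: √1271 ≈ 35.651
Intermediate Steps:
j(M, c) = 3 + M (j(M, c) = (M + (1 + 2))*1 = (M + 3)*1 = (3 + M)*1 = 3 + M)
B = 1259 (B = 1315 - 56 = 1259)
√(j(9, -65) + B) = √((3 + 9) + 1259) = √(12 + 1259) = √1271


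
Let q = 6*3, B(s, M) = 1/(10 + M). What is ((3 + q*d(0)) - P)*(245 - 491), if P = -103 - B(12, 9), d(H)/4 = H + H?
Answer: -495690/19 ≈ -26089.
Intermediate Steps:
d(H) = 8*H (d(H) = 4*(H + H) = 4*(2*H) = 8*H)
q = 18
P = -1958/19 (P = -103 - 1/(10 + 9) = -103 - 1/19 = -1958/19 ≈ -103.05)
((3 + q*d(0)) - P)*(245 - 491) = ((3 + 18*(8*0)) - 1*(-1958/19))*(245 - 491) = ((3 + 18*0) + 1958/19)*(-246) = ((3 + 0) + 1958/19)*(-246) = (3 + 1958/19)*(-246) = (2015/19)*(-246) = -495690/19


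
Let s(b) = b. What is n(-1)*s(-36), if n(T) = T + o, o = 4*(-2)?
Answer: 324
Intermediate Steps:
o = -8
n(T) = -8 + T (n(T) = T - 8 = -8 + T)
n(-1)*s(-36) = (-8 - 1)*(-36) = -9*(-36) = 324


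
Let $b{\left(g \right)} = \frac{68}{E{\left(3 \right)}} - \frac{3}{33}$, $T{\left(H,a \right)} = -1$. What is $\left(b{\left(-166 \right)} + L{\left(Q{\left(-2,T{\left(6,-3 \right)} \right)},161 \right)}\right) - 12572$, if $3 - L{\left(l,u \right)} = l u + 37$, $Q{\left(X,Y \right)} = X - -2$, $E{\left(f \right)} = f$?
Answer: $- \frac{415253}{33} \approx -12583.0$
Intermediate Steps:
$Q{\left(X,Y \right)} = 2 + X$ ($Q{\left(X,Y \right)} = X + 2 = 2 + X$)
$L{\left(l,u \right)} = -34 - l u$ ($L{\left(l,u \right)} = 3 - \left(l u + 37\right) = 3 - \left(37 + l u\right) = -34 - l u$)
$b{\left(g \right)} = \frac{745}{33}$ ($b{\left(g \right)} = \frac{68}{3} - \frac{3}{33} = 68 \cdot \frac{1}{3} - \frac{1}{11} = \frac{68}{3} - \frac{1}{11} = \frac{745}{33}$)
$\left(b{\left(-166 \right)} + L{\left(Q{\left(-2,T{\left(6,-3 \right)} \right)},161 \right)}\right) - 12572 = \left(\frac{745}{33} - \left(34 + \left(2 - 2\right) 161\right)\right) - 12572 = \left(\frac{745}{33} - \left(34 + 0 \cdot 161\right)\right) - 12572 = \left(\frac{745}{33} + \left(-34 + 0\right)\right) - 12572 = \left(\frac{745}{33} - 34\right) - 12572 = - \frac{377}{33} - 12572 = - \frac{415253}{33}$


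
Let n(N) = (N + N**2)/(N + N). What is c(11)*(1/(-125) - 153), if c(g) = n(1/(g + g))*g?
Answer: -219949/250 ≈ -879.80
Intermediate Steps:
n(N) = (N + N**2)/(2*N) (n(N) = (N + N**2)/((2*N)) = (N + N**2)*(1/(2*N)) = (N + N**2)/(2*N))
c(g) = g*(1/2 + 1/(4*g)) (c(g) = (1/2 + 1/(2*(g + g)))*g = (1/2 + 1/(2*((2*g))))*g = (1/2 + (1/(2*g))/2)*g = (1/2 + 1/(4*g))*g = g*(1/2 + 1/(4*g)))
c(11)*(1/(-125) - 153) = (1/4 + (1/2)*11)*(1/(-125) - 153) = (1/4 + 11/2)*(-1/125 - 153) = (23/4)*(-19126/125) = -219949/250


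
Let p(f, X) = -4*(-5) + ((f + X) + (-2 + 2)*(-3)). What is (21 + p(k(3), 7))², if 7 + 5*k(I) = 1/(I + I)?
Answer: 1957201/900 ≈ 2174.7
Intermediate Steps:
k(I) = -7/5 + 1/(10*I) (k(I) = -7/5 + 1/(5*(I + I)) = -7/5 + 1/(5*((2*I))) = -7/5 + (1/(2*I))/5 = -7/5 + 1/(10*I))
p(f, X) = 20 + X + f (p(f, X) = 20 + ((X + f) + 0*(-3)) = 20 + ((X + f) + 0) = 20 + (X + f) = 20 + X + f)
(21 + p(k(3), 7))² = (21 + (20 + 7 + (⅒)*(1 - 14*3)/3))² = (21 + (20 + 7 + (⅒)*(⅓)*(1 - 42)))² = (21 + (20 + 7 + (⅒)*(⅓)*(-41)))² = (21 + (20 + 7 - 41/30))² = (21 + 769/30)² = (1399/30)² = 1957201/900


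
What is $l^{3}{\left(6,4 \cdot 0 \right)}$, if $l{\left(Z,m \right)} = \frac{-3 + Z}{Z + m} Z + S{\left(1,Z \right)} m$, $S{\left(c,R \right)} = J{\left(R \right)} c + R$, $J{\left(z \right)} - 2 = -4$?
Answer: $27$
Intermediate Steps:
$J{\left(z \right)} = -2$ ($J{\left(z \right)} = 2 - 4 = -2$)
$S{\left(c,R \right)} = R - 2 c$ ($S{\left(c,R \right)} = - 2 c + R = R - 2 c$)
$l{\left(Z,m \right)} = m \left(-2 + Z\right) + \frac{Z \left(-3 + Z\right)}{Z + m}$ ($l{\left(Z,m \right)} = \frac{-3 + Z}{Z + m} Z + \left(Z - 2\right) m = \frac{Z \left(-3 + Z\right)}{Z + m} + \left(-2 + Z\right) m = \frac{Z \left(-3 + Z\right)}{Z + m} + m \left(-2 + Z\right) = m \left(-2 + Z\right) + \frac{Z \left(-3 + Z\right)}{Z + m}$)
$l^{3}{\left(6,4 \cdot 0 \right)} = \left(\frac{6^{2} - 18 + \left(4 \cdot 0\right)^{2} \left(-2 + 6\right) + 6 \cdot 4 \cdot 0 \left(-2 + 6\right)}{6 + 4 \cdot 0}\right)^{3} = \left(\frac{36 - 18 + 0^{2} \cdot 4 + 6 \cdot 0 \cdot 4}{6 + 0}\right)^{3} = \left(\frac{36 - 18 + 0 \cdot 4 + 0}{6}\right)^{3} = \left(\frac{36 - 18 + 0 + 0}{6}\right)^{3} = \left(\frac{1}{6} \cdot 18\right)^{3} = 3^{3} = 27$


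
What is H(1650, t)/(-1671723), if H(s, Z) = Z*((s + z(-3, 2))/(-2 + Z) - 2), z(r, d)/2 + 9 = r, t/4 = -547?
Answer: -2190188/610178895 ≈ -0.0035894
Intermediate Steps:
t = -2188 (t = 4*(-547) = -2188)
z(r, d) = -18 + 2*r
H(s, Z) = Z*(-2 + (-24 + s)/(-2 + Z)) (H(s, Z) = Z*((s + (-18 + 2*(-3)))/(-2 + Z) - 2) = Z*((s + (-18 - 6))/(-2 + Z) - 2) = Z*((s - 24)/(-2 + Z) - 2) = Z*((-24 + s)/(-2 + Z) - 2) = Z*(-2 + (-24 + s)/(-2 + Z)))
H(1650, t)/(-1671723) = -2188*(-20 + 1650 - 2*(-2188))/(-2 - 2188)/(-1671723) = -2188*(-20 + 1650 + 4376)/(-2190)*(-1/1671723) = -2188*(-1/2190)*6006*(-1/1671723) = (2190188/365)*(-1/1671723) = -2190188/610178895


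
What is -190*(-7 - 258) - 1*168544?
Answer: -118194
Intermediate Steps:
-190*(-7 - 258) - 1*168544 = -190*(-265) - 168544 = 50350 - 168544 = -118194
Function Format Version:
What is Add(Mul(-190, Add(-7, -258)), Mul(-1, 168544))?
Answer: -118194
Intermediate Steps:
Add(Mul(-190, Add(-7, -258)), Mul(-1, 168544)) = Add(Mul(-190, -265), -168544) = Add(50350, -168544) = -118194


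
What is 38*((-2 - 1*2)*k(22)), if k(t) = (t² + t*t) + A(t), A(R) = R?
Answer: -150480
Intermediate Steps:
k(t) = t + 2*t² (k(t) = (t² + t*t) + t = (t² + t²) + t = 2*t² + t = t + 2*t²)
38*((-2 - 1*2)*k(22)) = 38*((-2 - 1*2)*(22*(1 + 2*22))) = 38*((-2 - 2)*(22*(1 + 44))) = 38*(-88*45) = 38*(-4*990) = 38*(-3960) = -150480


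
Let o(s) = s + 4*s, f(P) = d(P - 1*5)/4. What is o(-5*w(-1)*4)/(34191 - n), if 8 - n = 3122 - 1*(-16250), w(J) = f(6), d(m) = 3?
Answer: -15/10711 ≈ -0.0014004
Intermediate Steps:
f(P) = ¾ (f(P) = 3/4 = 3*(¼) = ¾)
w(J) = ¾
n = -19364 (n = 8 - (3122 - 1*(-16250)) = 8 - (3122 + 16250) = 8 - 1*19372 = 8 - 19372 = -19364)
o(s) = 5*s
o(-5*w(-1)*4)/(34191 - n) = (5*(-5*¾*4))/(34191 - 1*(-19364)) = (5*(-15/4*4))/(34191 + 19364) = (5*(-15))/53555 = -75*1/53555 = -15/10711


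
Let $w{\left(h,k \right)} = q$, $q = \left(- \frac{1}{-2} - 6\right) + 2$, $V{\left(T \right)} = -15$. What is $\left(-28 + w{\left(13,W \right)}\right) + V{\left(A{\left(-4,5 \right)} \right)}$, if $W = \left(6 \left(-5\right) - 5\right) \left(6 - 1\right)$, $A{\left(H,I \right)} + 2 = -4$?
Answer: $- \frac{93}{2} \approx -46.5$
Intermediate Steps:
$A{\left(H,I \right)} = -6$ ($A{\left(H,I \right)} = -2 - 4 = -6$)
$q = - \frac{7}{2}$ ($q = \left(\left(-1\right) \left(- \frac{1}{2}\right) - 6\right) + 2 = \left(\frac{1}{2} - 6\right) + 2 = - \frac{11}{2} + 2 = - \frac{7}{2} \approx -3.5$)
$W = -175$ ($W = \left(-30 - 5\right) 5 = \left(-35\right) 5 = -175$)
$w{\left(h,k \right)} = - \frac{7}{2}$
$\left(-28 + w{\left(13,W \right)}\right) + V{\left(A{\left(-4,5 \right)} \right)} = \left(-28 - \frac{7}{2}\right) - 15 = - \frac{63}{2} - 15 = - \frac{93}{2}$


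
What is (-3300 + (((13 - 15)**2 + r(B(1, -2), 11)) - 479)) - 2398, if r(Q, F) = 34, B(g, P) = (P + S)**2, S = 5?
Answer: -6139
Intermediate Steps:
B(g, P) = (5 + P)**2 (B(g, P) = (P + 5)**2 = (5 + P)**2)
(-3300 + (((13 - 15)**2 + r(B(1, -2), 11)) - 479)) - 2398 = (-3300 + (((13 - 15)**2 + 34) - 479)) - 2398 = (-3300 + (((-2)**2 + 34) - 479)) - 2398 = (-3300 + ((4 + 34) - 479)) - 2398 = (-3300 + (38 - 479)) - 2398 = (-3300 - 441) - 2398 = -3741 - 2398 = -6139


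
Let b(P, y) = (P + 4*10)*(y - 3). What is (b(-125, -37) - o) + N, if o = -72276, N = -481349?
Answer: -405673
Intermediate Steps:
b(P, y) = (-3 + y)*(40 + P) (b(P, y) = (P + 40)*(-3 + y) = (40 + P)*(-3 + y) = (-3 + y)*(40 + P))
(b(-125, -37) - o) + N = ((-120 - 3*(-125) + 40*(-37) - 125*(-37)) - 1*(-72276)) - 481349 = ((-120 + 375 - 1480 + 4625) + 72276) - 481349 = (3400 + 72276) - 481349 = 75676 - 481349 = -405673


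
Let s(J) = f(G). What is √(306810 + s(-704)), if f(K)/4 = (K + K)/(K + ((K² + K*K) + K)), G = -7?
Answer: 2*√690321/3 ≈ 553.90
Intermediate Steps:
f(K) = 8*K/(2*K + 2*K²) (f(K) = 4*((K + K)/(K + ((K² + K*K) + K))) = 4*((2*K)/(K + ((K² + K²) + K))) = 4*((2*K)/(K + (2*K² + K))) = 4*((2*K)/(K + (K + 2*K²))) = 4*((2*K)/(2*K + 2*K²)) = 4*(2*K/(2*K + 2*K²)) = 8*K/(2*K + 2*K²))
s(J) = -⅔ (s(J) = 4/(1 - 7) = 4/(-6) = 4*(-⅙) = -⅔)
√(306810 + s(-704)) = √(306810 - ⅔) = √(920428/3) = 2*√690321/3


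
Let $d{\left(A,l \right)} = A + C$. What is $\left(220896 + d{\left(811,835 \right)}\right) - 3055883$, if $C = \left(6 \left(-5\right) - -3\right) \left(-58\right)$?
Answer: $-2832610$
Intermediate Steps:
$C = 1566$ ($C = \left(-30 + 3\right) \left(-58\right) = \left(-27\right) \left(-58\right) = 1566$)
$d{\left(A,l \right)} = 1566 + A$ ($d{\left(A,l \right)} = A + 1566 = 1566 + A$)
$\left(220896 + d{\left(811,835 \right)}\right) - 3055883 = \left(220896 + \left(1566 + 811\right)\right) - 3055883 = \left(220896 + 2377\right) - 3055883 = 223273 - 3055883 = -2832610$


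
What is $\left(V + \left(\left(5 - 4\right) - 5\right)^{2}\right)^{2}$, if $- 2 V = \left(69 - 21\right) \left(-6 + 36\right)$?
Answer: $495616$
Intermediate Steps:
$V = -720$ ($V = - \frac{\left(69 - 21\right) \left(-6 + 36\right)}{2} = - \frac{48 \cdot 30}{2} = \left(- \frac{1}{2}\right) 1440 = -720$)
$\left(V + \left(\left(5 - 4\right) - 5\right)^{2}\right)^{2} = \left(-720 + \left(\left(5 - 4\right) - 5\right)^{2}\right)^{2} = \left(-720 + \left(1 - 5\right)^{2}\right)^{2} = \left(-720 + \left(-4\right)^{2}\right)^{2} = \left(-720 + 16\right)^{2} = \left(-704\right)^{2} = 495616$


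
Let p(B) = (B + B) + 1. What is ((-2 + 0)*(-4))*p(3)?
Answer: 56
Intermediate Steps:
p(B) = 1 + 2*B (p(B) = 2*B + 1 = 1 + 2*B)
((-2 + 0)*(-4))*p(3) = ((-2 + 0)*(-4))*(1 + 2*3) = (-2*(-4))*(1 + 6) = 8*7 = 56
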